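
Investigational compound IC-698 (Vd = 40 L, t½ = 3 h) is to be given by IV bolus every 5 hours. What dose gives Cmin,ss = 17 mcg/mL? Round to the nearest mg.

τ/t½ = 5/3 ≈ 1.6667, so f = (1/2)^(5/3) ≈ 0.314980.
Cmin,ss = (D/Vd)·f/(1−f), so D = Cmin,ss·Vd·(1−f)/f.
D = 17 × 40 × (1−f)/f ≈ 17 × 40 × 2.17480 ≈ 1478.86 mg.

1479 mg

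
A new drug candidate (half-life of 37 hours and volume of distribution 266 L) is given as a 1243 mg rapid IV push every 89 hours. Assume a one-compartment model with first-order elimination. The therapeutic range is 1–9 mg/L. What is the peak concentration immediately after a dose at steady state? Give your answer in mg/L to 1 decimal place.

τ/t½ = 89/37 ≈ 2.4054, so fraction remaining f = (1/2)^(89/37) ≈ 0.1888.
Accumulation ratio R = 1/(1 − f) ≈ 1/0.8112 ≈ 1.2327.
Each bolus raises the concentration by D/Vd = 1243/266 ≈ 4.673 mg/L.
Steady-state peak Cmax,ss = C₀·R ≈ 4.673 × 1.2327 ≈ 5.760 mg/L.
Peak 5.8 mg/L vs MTC 9 mg/L: below toxic threshold.

5.8 mg/L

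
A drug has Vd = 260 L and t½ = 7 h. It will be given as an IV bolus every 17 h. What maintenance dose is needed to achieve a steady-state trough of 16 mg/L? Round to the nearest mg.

τ/t½ = 17/7 ≈ 2.4286, so f = (1/2)^(17/7) ≈ 0.185749.
Cmin,ss = (D/Vd)·f/(1−f), so D = Cmin,ss·Vd·(1−f)/f.
D = 16 × 260 × (1−f)/f ≈ 16 × 260 × 4.38361 ≈ 18235.82 mg.

18236 mg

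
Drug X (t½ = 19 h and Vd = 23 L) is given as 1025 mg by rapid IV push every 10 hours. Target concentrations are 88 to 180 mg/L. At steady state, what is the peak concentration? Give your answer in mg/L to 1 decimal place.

k = ln2/t½ = ln2/19 ≈ 0.036481 h⁻¹; fraction remaining f = e^(−kτ) = e^(−0.036481×10) ≈ 0.6943.
At steady state, accumulation factor R = 1/(1 − e^(−kτ)) ≈ 3.2712.
Each bolus raises the concentration by D/Vd = 1025/23 ≈ 44.565 mg/L.
Steady-state peak Cmax,ss = C₀·R ≈ 44.565 × 3.2712 ≈ 145.781 mg/L.
Peak 145.8 mg/L vs MTC 180 mg/L: below toxic threshold.

145.8 mg/L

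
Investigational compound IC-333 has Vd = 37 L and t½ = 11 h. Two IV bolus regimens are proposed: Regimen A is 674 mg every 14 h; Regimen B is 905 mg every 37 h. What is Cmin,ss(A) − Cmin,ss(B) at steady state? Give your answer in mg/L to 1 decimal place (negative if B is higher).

10.2 mg/L

Regimen A: f = (1/2)^(14/11) ≈ 0.4139; Cmin,ss = (674/37)·f/(1−f) ≈ 12.864 mg/L.
Regimen B: f = (1/2)^(37/11) ≈ 0.0972; Cmin,ss = (905/37)·f/(1−f) ≈ 2.633 mg/L.
Difference ≈ 12.864 − 2.633 ≈ 10.231 mg/L.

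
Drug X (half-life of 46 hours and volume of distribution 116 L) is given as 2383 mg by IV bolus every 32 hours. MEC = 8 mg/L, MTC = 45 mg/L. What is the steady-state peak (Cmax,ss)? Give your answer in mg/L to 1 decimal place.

τ/t½ = 32/46 ≈ 0.69565, so fraction remaining f = (1/2)^(32/46) ≈ 0.6174.
At steady state, accumulation factor R = 1/(1 − e^(−kτ)) ≈ 2.6137.
Each bolus raises the concentration by D/Vd = 2383/116 ≈ 20.543 mg/L.
Steady-state peak Cmax,ss = C₀·R ≈ 20.543 × 2.6137 ≈ 53.693 mg/L.
Peak 53.7 mg/L vs MTC 45 mg/L: exceeds toxic threshold.

53.7 mg/L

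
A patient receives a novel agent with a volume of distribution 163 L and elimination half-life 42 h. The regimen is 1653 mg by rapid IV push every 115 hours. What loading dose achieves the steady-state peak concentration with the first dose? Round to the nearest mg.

f = (1/2)^(115/42) ≈ 0.149883; accumulation ratio R = 1/(1−f) ≈ 1.17631.
Loading dose to hit Cmax,ss on first dose: D_load = D_maint·R ≈ 1653 × 1.17631 ≈ 1944.44 mg.

1944 mg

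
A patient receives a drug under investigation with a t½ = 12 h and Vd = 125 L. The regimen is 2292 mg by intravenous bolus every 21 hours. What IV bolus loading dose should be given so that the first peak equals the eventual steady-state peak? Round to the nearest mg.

f = (1/2)^(21/12) ≈ 0.297302; accumulation ratio R = 1/(1−f) ≈ 1.42309.
Loading dose to hit Cmax,ss on first dose: D_load = D_maint·R ≈ 2292 × 1.42309 ≈ 3261.72 mg.

3262 mg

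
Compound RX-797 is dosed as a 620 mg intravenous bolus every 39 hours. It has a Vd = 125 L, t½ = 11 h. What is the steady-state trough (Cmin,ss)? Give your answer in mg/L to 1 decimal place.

0.5 mg/L

τ/t½ = 39/11 ≈ 3.5455, so fraction remaining f = (1/2)^(39/11) ≈ 0.0856.
Accumulation ratio R = 1/(1 − f) ≈ 1/0.9144 ≈ 1.0936.
Each bolus raises the concentration by D/Vd = 620/125 ≈ 4.960 mg/L.
Cmax,ss = C₀/(1 − f) ≈ 4.960/0.9144 ≈ 5.424 mg/L.
One interval later, Cmin,ss = Cmax,ss·e^(−kτ) ≈ 5.424 × 0.0856 ≈ 0.464 mg/L.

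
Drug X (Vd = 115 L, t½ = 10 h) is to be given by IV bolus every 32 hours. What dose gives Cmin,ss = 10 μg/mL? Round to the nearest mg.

τ/t½ = 32/10 ≈ 3.2, so f = (1/2)^(32/10) ≈ 0.108819.
Cmin,ss = (D/Vd)·f/(1−f), so D = Cmin,ss·Vd·(1−f)/f.
D = 10 × 115 × (1−f)/f ≈ 10 × 115 × 8.18957 ≈ 9418.01 mg.

9418 mg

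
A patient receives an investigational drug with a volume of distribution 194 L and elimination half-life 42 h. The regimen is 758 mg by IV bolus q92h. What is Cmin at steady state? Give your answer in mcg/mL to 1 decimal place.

1.1 mcg/mL

Over one 92-h interval, 92/42 ≈ 2.1905 half-lives elapse, leaving f ≈ 0.2191 of each dose.
Single-dose peak C₀ = D/Vd = 758/194 ≈ 3.907 mcg/mL.
Steady-state trough Cmin,ss = C₀·f/(1−f) ≈ 3.907 × 0.2191/0.7809 ≈ 1.096 mcg/mL.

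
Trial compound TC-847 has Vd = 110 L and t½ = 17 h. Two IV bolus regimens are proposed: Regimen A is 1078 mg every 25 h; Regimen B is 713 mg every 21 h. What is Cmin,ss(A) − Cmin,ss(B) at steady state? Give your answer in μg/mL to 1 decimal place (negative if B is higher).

0.7 μg/mL

Regimen A: f = (1/2)^(25/17) ≈ 0.3608; Cmin,ss = (1078/110)·f/(1−f) ≈ 5.532 μg/mL.
Regimen B: f = (1/2)^(21/17) ≈ 0.4248; Cmin,ss = (713/110)·f/(1−f) ≈ 4.787 μg/mL.
Difference ≈ 5.532 − 4.787 ≈ 0.745 μg/mL.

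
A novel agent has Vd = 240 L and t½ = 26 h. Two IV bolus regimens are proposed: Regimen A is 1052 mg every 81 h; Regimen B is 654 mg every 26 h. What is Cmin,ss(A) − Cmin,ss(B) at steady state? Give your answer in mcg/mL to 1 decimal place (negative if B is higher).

Regimen A: f = (1/2)^(81/26) ≈ 0.1154; Cmin,ss = (1052/240)·f/(1−f) ≈ 0.572 mcg/mL.
Regimen B: f = (1/2)^(26/26) ≈ 0.5000; Cmin,ss = (654/240)·f/(1−f) ≈ 2.725 mcg/mL.
Difference ≈ 0.572 − 2.725 ≈ -2.153 mcg/mL.

-2.2 mcg/mL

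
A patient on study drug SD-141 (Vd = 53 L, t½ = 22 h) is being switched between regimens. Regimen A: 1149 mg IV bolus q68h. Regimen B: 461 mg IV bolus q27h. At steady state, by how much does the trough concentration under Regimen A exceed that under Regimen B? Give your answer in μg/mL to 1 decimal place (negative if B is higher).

-3.6 μg/mL

Regimen A: f = (1/2)^(68/22) ≈ 0.1174; Cmin,ss = (1149/53)·f/(1−f) ≈ 2.884 μg/mL.
Regimen B: f = (1/2)^(27/22) ≈ 0.4271; Cmin,ss = (461/53)·f/(1−f) ≈ 6.484 μg/mL.
Difference ≈ 2.884 − 6.484 ≈ -3.600 μg/mL.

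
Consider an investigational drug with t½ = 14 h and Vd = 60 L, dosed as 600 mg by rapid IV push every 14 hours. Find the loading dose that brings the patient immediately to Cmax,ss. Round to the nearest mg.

1200 mg

f = (1/2)^(14/14) ≈ 0.500000; accumulation ratio R = 1/(1−f) ≈ 2.00000.
Loading dose to hit Cmax,ss on first dose: D_load = D_maint·R ≈ 600 × 2.00000 ≈ 1200.00 mg.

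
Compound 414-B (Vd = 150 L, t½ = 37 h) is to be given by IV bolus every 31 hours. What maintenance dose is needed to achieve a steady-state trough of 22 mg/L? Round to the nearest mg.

τ/t½ = 31/37 ≈ 0.83784, so f = (1/2)^(31/37) ≈ 0.559481.
Cmin,ss = (D/Vd)·f/(1−f), so D = Cmin,ss·Vd·(1−f)/f.
D = 22 × 150 × (1−f)/f ≈ 22 × 150 × 0.78737 ≈ 2598.32 mg.

2598 mg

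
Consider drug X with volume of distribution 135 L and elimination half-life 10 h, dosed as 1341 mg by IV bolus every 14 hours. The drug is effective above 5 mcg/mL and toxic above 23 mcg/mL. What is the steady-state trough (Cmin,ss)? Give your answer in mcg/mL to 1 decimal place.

k = ln2/t½ = ln2/10 ≈ 0.069315 h⁻¹; fraction remaining f = e^(−kτ) = e^(−0.069315×14) ≈ 0.3789.
Accumulation ratio R = 1/(1 − f) ≈ 1/0.6211 ≈ 1.6100.
Each bolus raises the concentration by D/Vd = 1341/135 ≈ 9.933 mcg/mL.
Cmax,ss = C₀/(1 − f) ≈ 9.933/0.6211 ≈ 15.993 mcg/mL.
Steady-state trough Cmin,ss = Cmax,ss·f ≈ 15.993 × 0.3789 ≈ 6.060 mcg/mL.
Trough 6.1 mcg/mL vs MEC 5 mcg/mL: adequate.

6.1 mcg/mL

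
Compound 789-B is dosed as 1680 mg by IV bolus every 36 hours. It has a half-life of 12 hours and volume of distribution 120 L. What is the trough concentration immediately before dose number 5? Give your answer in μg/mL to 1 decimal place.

f = (1/2)^(τ/t½) = (1/2)^(36/12) ≈ 0.1250.
C₀ = D/Vd = 1680/120 ≈ 14.000 μg/mL.
Before the 5th dose, 4 doses have been given. Superposition: Cmin = C₀·(f + f² + … + f^4).
≈ 14.000 × (0.1250 + 0.0156 + 0.0020 + 0.0002) ≈ 14.000 × 0.1428 ≈ 1.999 μg/mL.

2.0 μg/mL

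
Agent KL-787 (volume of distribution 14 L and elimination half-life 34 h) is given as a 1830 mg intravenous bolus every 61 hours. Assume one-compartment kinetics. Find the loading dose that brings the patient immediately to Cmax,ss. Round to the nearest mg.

f = (1/2)^(61/34) ≈ 0.288348; accumulation ratio R = 1/(1−f) ≈ 1.40518.
Loading dose to hit Cmax,ss on first dose: D_load = D_maint·R ≈ 1830 × 1.40518 ≈ 2571.48 mg.

2571 mg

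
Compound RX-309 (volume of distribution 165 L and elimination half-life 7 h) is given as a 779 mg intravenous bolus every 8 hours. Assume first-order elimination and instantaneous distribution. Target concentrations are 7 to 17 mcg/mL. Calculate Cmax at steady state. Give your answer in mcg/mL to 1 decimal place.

8.6 mcg/mL

Over one 8-h interval, 8/7 ≈ 1.1429 half-lives elapse, leaving f ≈ 0.4529 of each dose.
At steady state, accumulation factor R = 1/(1 − e^(−kτ)) ≈ 1.8278.
Each bolus raises the concentration by D/Vd = 779/165 ≈ 4.721 mcg/mL.
Cmax,ss = C₀/(1 − f) ≈ 4.721/0.5471 ≈ 8.629 mcg/mL.
Peak 8.6 mcg/mL vs MTC 17 mcg/mL: below toxic threshold.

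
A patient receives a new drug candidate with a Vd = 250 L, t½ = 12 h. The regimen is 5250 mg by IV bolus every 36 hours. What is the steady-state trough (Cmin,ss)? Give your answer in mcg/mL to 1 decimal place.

3.0 mcg/mL

τ = 36 h = 3 half-lives, so f = (1/2)^3 = 0.125.
At steady state, R = 1/(1 − 0.125) = 8/7.
Single-dose peak C₀ = D/Vd = 5250/250 = 21 mcg/mL.
Steady-state peak Cmax,ss = C₀·R = 21 × 8/7 ≈ 24.000 mcg/mL.
Steady-state trough Cmin,ss = Cmax,ss·f ≈ 24.000 × 0.125 ≈ 3.000 mcg/mL.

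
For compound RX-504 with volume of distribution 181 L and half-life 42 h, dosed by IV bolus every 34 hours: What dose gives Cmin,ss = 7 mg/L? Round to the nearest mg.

954 mg

τ/t½ = 34/42 ≈ 0.80952, so f = (1/2)^(34/42) ≈ 0.570570.
Cmin,ss = (D/Vd)·f/(1−f), so D = Cmin,ss·Vd·(1−f)/f.
D = 7 × 181 × (1−f)/f ≈ 7 × 181 × 0.75263 ≈ 953.58 mg.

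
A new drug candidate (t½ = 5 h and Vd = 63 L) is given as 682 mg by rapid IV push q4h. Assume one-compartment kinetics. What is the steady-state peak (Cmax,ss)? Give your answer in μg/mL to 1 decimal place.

Over one 4-h interval, 4/5 ≈ 0.8 half-lives elapse, leaving f ≈ 0.5743 of each dose.
At steady state, accumulation factor R = 1/(1 − e^(−kτ)) ≈ 2.3491.
Single-dose peak C₀ = D/Vd = 682/63 ≈ 10.825 μg/mL.
Steady-state peak Cmax,ss = C₀·R ≈ 10.825 × 2.3491 ≈ 25.429 μg/mL.

25.4 μg/mL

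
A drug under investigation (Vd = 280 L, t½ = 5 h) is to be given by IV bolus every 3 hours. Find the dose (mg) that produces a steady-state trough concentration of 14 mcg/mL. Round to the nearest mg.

τ/t½ = 3/5 ≈ 0.6, so f = (1/2)^(3/5) ≈ 0.659754.
Cmin,ss = (D/Vd)·f/(1−f), so D = Cmin,ss·Vd·(1−f)/f.
D = 14 × 280 × (1−f)/f ≈ 14 × 280 × 0.51572 ≈ 2021.62 mg.

2022 mg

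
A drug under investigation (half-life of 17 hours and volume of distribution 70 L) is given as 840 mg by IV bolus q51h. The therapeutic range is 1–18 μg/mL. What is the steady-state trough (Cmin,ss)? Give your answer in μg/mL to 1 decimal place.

τ = 51 h = 3 half-lives, so f = (1/2)^3 = 0.125.
Accumulation ratio R = 1/(1 − f) = 1/0.875 = 8/7.
Single-dose peak C₀ = D/Vd = 840/70 = 12 μg/mL.
Steady-state peak Cmax,ss = C₀·R = 12 × 8/7 ≈ 13.714 μg/mL.
Steady-state trough Cmin,ss = Cmax,ss·f ≈ 13.714 × 0.125 ≈ 1.714 μg/mL.
Trough 1.7 μg/mL vs MEC 1 μg/mL: adequate.

1.7 μg/mL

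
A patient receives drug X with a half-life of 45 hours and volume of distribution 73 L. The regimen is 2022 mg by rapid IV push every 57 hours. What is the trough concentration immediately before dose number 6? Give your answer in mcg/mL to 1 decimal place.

19.5 mcg/mL

f = (1/2)^(τ/t½) = (1/2)^(57/45) ≈ 0.4156.
C₀ = D/Vd = 2022/73 ≈ 27.699 mcg/mL.
Before the 6th dose, 5 doses have been given. Superposition: Cmin = C₀·(f + f² + … + f^5).
≈ 27.699 × (0.4156 + 0.1727 + 0.0718 + 0.0298 + 0.0124) ≈ 27.699 × 0.7023 ≈ 19.453 mcg/mL.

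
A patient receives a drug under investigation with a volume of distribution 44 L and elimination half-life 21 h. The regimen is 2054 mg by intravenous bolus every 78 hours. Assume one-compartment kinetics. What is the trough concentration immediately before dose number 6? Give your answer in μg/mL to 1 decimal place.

3.8 μg/mL

f = (1/2)^(τ/t½) = (1/2)^(78/21) ≈ 0.0762.
C₀ = D/Vd = 2054/44 ≈ 46.682 μg/mL.
Before the 6th dose, 5 doses have been given. Superposition: Cmin = C₀·(f + f² + … + f^5).
≈ 46.682 × (0.0762 + 0.0058 + 0.0004 + 0.0000 + 0.0000) ≈ 46.682 × 0.0824 ≈ 3.847 μg/mL.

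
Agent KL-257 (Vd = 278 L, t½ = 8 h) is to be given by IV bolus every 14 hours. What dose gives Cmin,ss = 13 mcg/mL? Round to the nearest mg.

τ/t½ = 14/8 ≈ 1.75, so f = (1/2)^(14/8) ≈ 0.297302.
Cmin,ss = (D/Vd)·f/(1−f), so D = Cmin,ss·Vd·(1−f)/f.
D = 13 × 278 × (1−f)/f ≈ 13 × 278 × 2.36358 ≈ 8541.98 mg.

8542 mg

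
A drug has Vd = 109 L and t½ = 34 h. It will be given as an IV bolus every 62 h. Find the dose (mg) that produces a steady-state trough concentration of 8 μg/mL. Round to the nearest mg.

τ/t½ = 62/34 ≈ 1.8235, so f = (1/2)^(62/34) ≈ 0.282529.
Cmin,ss = (D/Vd)·f/(1−f), so D = Cmin,ss·Vd·(1−f)/f.
D = 8 × 109 × (1−f)/f ≈ 8 × 109 × 2.53946 ≈ 2214.41 mg.

2214 mg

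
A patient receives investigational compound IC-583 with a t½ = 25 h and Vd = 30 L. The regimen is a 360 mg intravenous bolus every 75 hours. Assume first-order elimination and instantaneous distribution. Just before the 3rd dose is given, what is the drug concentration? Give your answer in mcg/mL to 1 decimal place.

1.7 mcg/mL

f = (1/2)^(τ/t½) = (1/2)^(75/25) ≈ 0.1250.
C₀ = D/Vd = 360/30 ≈ 12.000 mcg/mL.
Before the 3rd dose, 2 doses have been given. Superposition: Cmin = C₀·(f + f²).
≈ 12.000 × (0.1250 + 0.0156) ≈ 12.000 × 0.1406 ≈ 1.687 mcg/mL.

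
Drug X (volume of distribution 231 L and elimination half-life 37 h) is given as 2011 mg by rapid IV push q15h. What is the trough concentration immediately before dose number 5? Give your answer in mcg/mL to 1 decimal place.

f = (1/2)^(τ/t½) = (1/2)^(15/37) ≈ 0.7550.
C₀ = D/Vd = 2011/231 ≈ 8.706 mcg/mL.
Before the 5th dose, 4 doses have been given. Superposition: Cmin = C₀·(f + f² + … + f^4).
≈ 8.706 × (0.7550 + 0.5700 + 0.4304 + 0.3249) ≈ 8.706 × 2.0803 ≈ 18.111 mcg/mL.

18.1 mcg/mL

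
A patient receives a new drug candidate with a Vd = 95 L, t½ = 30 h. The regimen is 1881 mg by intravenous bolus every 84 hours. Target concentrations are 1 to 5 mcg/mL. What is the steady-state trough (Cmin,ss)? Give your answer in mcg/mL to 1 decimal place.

Over one 84-h interval, 84/30 ≈ 2.8 half-lives elapse, leaving f ≈ 0.1436 of each dose.
Each bolus raises the concentration by D/Vd = 1881/95 ≈ 19.800 mcg/mL.
Steady-state trough Cmin,ss = C₀·f/(1−f) ≈ 19.800 × 0.1436/0.8564 ≈ 3.320 mcg/mL.
Trough 3.3 mcg/mL vs MEC 1 mcg/mL: adequate.

3.3 mcg/mL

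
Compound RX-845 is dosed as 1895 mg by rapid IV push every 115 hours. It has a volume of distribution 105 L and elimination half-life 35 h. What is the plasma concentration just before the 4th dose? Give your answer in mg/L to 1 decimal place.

f = (1/2)^(τ/t½) = (1/2)^(115/35) ≈ 0.1025.
C₀ = D/Vd = 1895/105 ≈ 18.048 mg/L.
Before the 4th dose, 3 doses have been given. Superposition: Cmin = C₀·(f + f² + … + f^3).
≈ 18.048 × (0.1025 + 0.0105 + 0.0011) ≈ 18.048 × 0.1141 ≈ 2.059 mg/L.

2.1 mg/L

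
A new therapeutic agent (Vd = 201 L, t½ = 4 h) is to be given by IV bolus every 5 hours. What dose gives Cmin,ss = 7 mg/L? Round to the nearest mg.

τ/t½ = 5/4 ≈ 1.25, so f = (1/2)^(5/4) ≈ 0.420448.
Cmin,ss = (D/Vd)·f/(1−f), so D = Cmin,ss·Vd·(1−f)/f.
D = 7 × 201 × (1−f)/f ≈ 7 × 201 × 1.37842 ≈ 1939.44 mg.

1939 mg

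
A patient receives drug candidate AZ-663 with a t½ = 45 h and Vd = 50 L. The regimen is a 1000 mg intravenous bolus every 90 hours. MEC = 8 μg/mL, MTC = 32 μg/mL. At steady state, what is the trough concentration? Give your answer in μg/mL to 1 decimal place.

The dosing interval is 2 half-lives, so f = 2^(−2) = 0.25.
At steady state, R = 1/(1 − 0.25) = 4/3.
Single-dose peak C₀ = D/Vd = 1000/50 = 20 μg/mL.
Steady-state peak Cmax,ss = C₀·R = 20 × 4/3 ≈ 26.667 μg/mL.
Steady-state trough Cmin,ss = Cmax,ss·f ≈ 26.667 × 0.25 ≈ 6.667 μg/mL.
Trough 6.7 μg/mL vs MEC 8 μg/mL: subtherapeutic.

6.7 μg/mL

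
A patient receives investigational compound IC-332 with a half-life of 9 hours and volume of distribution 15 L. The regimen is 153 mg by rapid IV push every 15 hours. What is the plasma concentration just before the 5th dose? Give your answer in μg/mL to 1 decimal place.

4.6 μg/mL

f = (1/2)^(τ/t½) = (1/2)^(15/9) ≈ 0.3150.
C₀ = D/Vd = 153/15 ≈ 10.200 μg/mL.
Before the 5th dose, 4 doses have been given. Superposition: Cmin = C₀·(f + f² + … + f^4).
≈ 10.200 × (0.3150 + 0.0992 + 0.0313 + 0.0098) ≈ 10.200 × 0.4553 ≈ 4.644 μg/mL.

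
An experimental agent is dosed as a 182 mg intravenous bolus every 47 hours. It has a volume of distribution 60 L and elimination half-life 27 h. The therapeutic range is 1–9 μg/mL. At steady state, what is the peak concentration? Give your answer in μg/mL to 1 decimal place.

4.3 μg/mL

Over one 47-h interval, 47/27 ≈ 1.7407 half-lives elapse, leaving f ≈ 0.2992 of each dose.
Accumulation ratio R = 1/(1 − f) ≈ 1/0.7008 ≈ 1.4269.
Each bolus raises the concentration by D/Vd = 182/60 ≈ 3.033 μg/mL.
Cmax,ss = C₀/(1 − f) ≈ 3.033/0.7008 ≈ 4.328 μg/mL.
Peak 4.3 μg/mL vs MTC 9 μg/mL: below toxic threshold.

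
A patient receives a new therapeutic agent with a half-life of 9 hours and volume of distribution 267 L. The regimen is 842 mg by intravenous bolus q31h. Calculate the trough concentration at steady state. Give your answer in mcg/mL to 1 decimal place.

0.3 mcg/mL

Over one 31-h interval, 31/9 ≈ 3.4444 half-lives elapse, leaving f ≈ 0.0919 of each dose.
Accumulation ratio R = 1/(1 − f) ≈ 1/0.9081 ≈ 1.1012.
Each bolus raises the concentration by D/Vd = 842/267 ≈ 3.154 mcg/mL.
Steady-state peak Cmax,ss = C₀·R ≈ 3.154 × 1.1012 ≈ 3.473 mcg/mL.
One interval later, Cmin,ss = Cmax,ss·e^(−kτ) ≈ 3.473 × 0.0919 ≈ 0.319 mcg/mL.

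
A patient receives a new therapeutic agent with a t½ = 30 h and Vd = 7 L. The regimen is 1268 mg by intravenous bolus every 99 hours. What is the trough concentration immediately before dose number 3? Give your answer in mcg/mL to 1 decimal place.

f = (1/2)^(τ/t½) = (1/2)^(99/30) ≈ 0.1015.
C₀ = D/Vd = 1268/7 ≈ 181.143 mcg/mL.
Before the 3rd dose, 2 doses have been given. Superposition: Cmin = C₀·(f + f²).
≈ 181.143 × (0.1015 + 0.0103) ≈ 181.143 × 0.1118 ≈ 20.252 mcg/mL.

20.3 mcg/mL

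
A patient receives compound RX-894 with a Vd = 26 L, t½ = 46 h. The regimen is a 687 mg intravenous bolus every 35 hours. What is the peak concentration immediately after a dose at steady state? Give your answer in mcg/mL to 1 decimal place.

τ/t½ = 35/46 ≈ 0.76087, so fraction remaining f = (1/2)^(35/46) ≈ 0.5901.
At steady state, accumulation factor R = 1/(1 − e^(−kτ)) ≈ 2.4396.
Each bolus raises the concentration by D/Vd = 687/26 ≈ 26.423 mcg/mL.
Steady-state peak Cmax,ss = C₀·R ≈ 26.423 × 2.4396 ≈ 64.462 mcg/mL.

64.5 mcg/mL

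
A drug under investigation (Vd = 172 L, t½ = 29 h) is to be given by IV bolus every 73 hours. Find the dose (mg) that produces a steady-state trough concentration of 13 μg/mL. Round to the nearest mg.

10565 mg

τ/t½ = 73/29 ≈ 2.5172, so f = (1/2)^(73/29) ≈ 0.174677.
Cmin,ss = (D/Vd)·f/(1−f), so D = Cmin,ss·Vd·(1−f)/f.
D = 13 × 172 × (1−f)/f ≈ 13 × 172 × 4.72485 ≈ 10564.76 mg.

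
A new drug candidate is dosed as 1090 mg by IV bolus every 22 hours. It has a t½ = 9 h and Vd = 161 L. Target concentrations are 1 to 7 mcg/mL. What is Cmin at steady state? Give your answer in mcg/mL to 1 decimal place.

1.5 mcg/mL

Over one 22-h interval, 22/9 ≈ 2.4444 half-lives elapse, leaving f ≈ 0.1837 of each dose.
Single-dose peak C₀ = D/Vd = 1090/161 ≈ 6.770 mcg/mL.
Steady-state trough Cmin,ss = C₀·f/(1−f) ≈ 6.770 × 0.1837/0.8163 ≈ 1.524 mcg/mL.
Trough 1.5 mcg/mL vs MEC 1 mcg/mL: adequate.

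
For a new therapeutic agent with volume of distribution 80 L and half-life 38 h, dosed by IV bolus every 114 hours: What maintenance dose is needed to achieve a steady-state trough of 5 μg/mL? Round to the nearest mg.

τ/t½ = 114/38 ≈ 3, so f = (1/2)^(114/38) ≈ 0.125000.
Cmin,ss = (D/Vd)·f/(1−f), so D = Cmin,ss·Vd·(1−f)/f.
D = 5 × 80 × (1−f)/f ≈ 5 × 80 × 7.00000 ≈ 2800.00 mg.

2800 mg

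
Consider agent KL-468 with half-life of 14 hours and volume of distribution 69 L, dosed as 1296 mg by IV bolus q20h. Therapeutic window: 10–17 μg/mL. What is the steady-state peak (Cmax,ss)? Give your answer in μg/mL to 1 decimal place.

Over one 20-h interval, 20/14 ≈ 1.4286 half-lives elapse, leaving f ≈ 0.3715 of each dose.
At steady state, accumulation factor R = 1/(1 − e^(−kτ)) ≈ 1.5911.
Each bolus raises the concentration by D/Vd = 1296/69 ≈ 18.783 μg/mL.
Steady-state peak Cmax,ss = C₀·R ≈ 18.783 × 1.5911 ≈ 29.886 μg/mL.
Peak 29.9 μg/mL vs MTC 17 μg/mL: exceeds toxic threshold.

29.9 μg/mL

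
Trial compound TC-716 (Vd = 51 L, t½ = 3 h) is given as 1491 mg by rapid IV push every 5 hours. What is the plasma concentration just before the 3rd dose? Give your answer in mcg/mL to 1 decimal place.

12.1 mcg/mL

f = (1/2)^(τ/t½) = (1/2)^(5/3) ≈ 0.3150.
C₀ = D/Vd = 1491/51 ≈ 29.235 mcg/mL.
Before the 3rd dose, 2 doses have been given. Superposition: Cmin = C₀·(f + f²).
≈ 29.235 × (0.3150 + 0.0992) ≈ 29.235 × 0.4142 ≈ 12.109 mcg/mL.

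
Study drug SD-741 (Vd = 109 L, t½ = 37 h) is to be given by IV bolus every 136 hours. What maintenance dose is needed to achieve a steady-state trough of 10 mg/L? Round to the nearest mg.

τ/t½ = 136/37 ≈ 3.6757, so f = (1/2)^(136/37) ≈ 0.078255.
Cmin,ss = (D/Vd)·f/(1−f), so D = Cmin,ss·Vd·(1−f)/f.
D = 10 × 109 × (1−f)/f ≈ 10 × 109 × 11.77874 ≈ 12838.83 mg.

12839 mg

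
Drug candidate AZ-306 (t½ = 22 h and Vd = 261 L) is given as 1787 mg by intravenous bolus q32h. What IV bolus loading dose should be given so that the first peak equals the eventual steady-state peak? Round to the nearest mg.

f = (1/2)^(32/22) ≈ 0.364870; accumulation ratio R = 1/(1−f) ≈ 1.57448.
Loading dose to hit Cmax,ss on first dose: D_load = D_maint·R ≈ 1787 × 1.57448 ≈ 2813.60 mg.

2814 mg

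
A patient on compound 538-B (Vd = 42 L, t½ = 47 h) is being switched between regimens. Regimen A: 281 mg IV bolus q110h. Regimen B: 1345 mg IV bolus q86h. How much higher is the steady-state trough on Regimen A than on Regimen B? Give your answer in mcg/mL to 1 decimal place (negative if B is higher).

-10.9 mcg/mL

Regimen A: f = (1/2)^(110/47) ≈ 0.1975; Cmin,ss = (281/42)·f/(1−f) ≈ 1.647 mcg/mL.
Regimen B: f = (1/2)^(86/47) ≈ 0.2813; Cmin,ss = (1345/42)·f/(1−f) ≈ 12.534 mcg/mL.
Difference ≈ 1.647 − 12.534 ≈ -10.887 mcg/mL.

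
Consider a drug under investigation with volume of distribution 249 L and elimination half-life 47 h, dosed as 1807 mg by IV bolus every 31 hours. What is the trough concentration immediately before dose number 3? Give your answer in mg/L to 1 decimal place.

7.5 mg/L

f = (1/2)^(τ/t½) = (1/2)^(31/47) ≈ 0.6331.
C₀ = D/Vd = 1807/249 ≈ 7.257 mg/L.
Before the 3rd dose, 2 doses have been given. Superposition: Cmin = C₀·(f + f²).
≈ 7.257 × (0.6331 + 0.4008) ≈ 7.257 × 1.0339 ≈ 7.503 mg/L.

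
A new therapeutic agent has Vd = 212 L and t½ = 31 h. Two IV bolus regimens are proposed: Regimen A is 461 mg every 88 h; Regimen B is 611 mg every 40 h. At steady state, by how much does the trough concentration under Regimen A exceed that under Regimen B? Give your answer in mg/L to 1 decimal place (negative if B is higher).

-1.6 mg/L

Regimen A: f = (1/2)^(88/31) ≈ 0.1398; Cmin,ss = (461/212)·f/(1−f) ≈ 0.353 mg/L.
Regimen B: f = (1/2)^(40/31) ≈ 0.4089; Cmin,ss = (611/212)·f/(1−f) ≈ 1.994 mg/L.
Difference ≈ 0.353 − 1.994 ≈ -1.641 mg/L.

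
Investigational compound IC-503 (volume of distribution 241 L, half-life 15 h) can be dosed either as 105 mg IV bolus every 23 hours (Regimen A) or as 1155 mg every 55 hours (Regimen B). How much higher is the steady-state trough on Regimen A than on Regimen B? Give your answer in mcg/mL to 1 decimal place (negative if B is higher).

Regimen A: f = (1/2)^(23/15) ≈ 0.3455; Cmin,ss = (105/241)·f/(1−f) ≈ 0.230 mcg/mL.
Regimen B: f = (1/2)^(55/15) ≈ 0.0787; Cmin,ss = (1155/241)·f/(1−f) ≈ 0.409 mcg/mL.
Difference ≈ 0.230 − 0.409 ≈ -0.179 mcg/mL.

-0.2 mcg/mL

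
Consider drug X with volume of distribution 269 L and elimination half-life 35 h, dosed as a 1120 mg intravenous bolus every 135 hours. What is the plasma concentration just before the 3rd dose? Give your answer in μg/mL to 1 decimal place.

f = (1/2)^(τ/t½) = (1/2)^(135/35) ≈ 0.0690.
C₀ = D/Vd = 1120/269 ≈ 4.164 μg/mL.
Before the 3rd dose, 2 doses have been given. Superposition: Cmin = C₀·(f + f²).
≈ 4.164 × (0.0690 + 0.0048) ≈ 4.164 × 0.0738 ≈ 0.307 μg/mL.

0.3 μg/mL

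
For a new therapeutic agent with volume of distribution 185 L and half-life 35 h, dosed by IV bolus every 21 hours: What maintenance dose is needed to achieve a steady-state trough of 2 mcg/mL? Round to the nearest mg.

τ/t½ = 21/35 ≈ 0.6, so f = (1/2)^(21/35) ≈ 0.659754.
Cmin,ss = (D/Vd)·f/(1−f), so D = Cmin,ss·Vd·(1−f)/f.
D = 2 × 185 × (1−f)/f ≈ 2 × 185 × 0.51572 ≈ 190.82 mg.

191 mg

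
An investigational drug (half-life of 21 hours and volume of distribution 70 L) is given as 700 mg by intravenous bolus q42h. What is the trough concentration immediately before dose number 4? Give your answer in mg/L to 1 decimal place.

3.3 mg/L

f = (1/2)^(τ/t½) = (1/2)^(42/21) ≈ 0.2500.
C₀ = D/Vd = 700/70 ≈ 10.000 mg/L.
Before the 4th dose, 3 doses have been given. Superposition: Cmin = C₀·(f + f² + … + f^3).
≈ 10.000 × (0.2500 + 0.0625 + 0.0156) ≈ 10.000 × 0.3281 ≈ 3.281 mg/L.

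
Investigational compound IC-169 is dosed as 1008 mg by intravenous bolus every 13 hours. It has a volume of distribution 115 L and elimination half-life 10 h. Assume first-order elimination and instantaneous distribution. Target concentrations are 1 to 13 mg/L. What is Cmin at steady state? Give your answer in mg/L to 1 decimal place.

6.0 mg/L

Over one 13-h interval, 13/10 ≈ 1.3 half-lives elapse, leaving f ≈ 0.4061 of each dose.
Accumulation ratio R = 1/(1 − f) ≈ 1/0.5939 ≈ 1.6838.
Single-dose peak C₀ = D/Vd = 1008/115 ≈ 8.765 mg/L.
Cmax,ss = C₀/(1 − f) ≈ 8.765/0.5939 ≈ 14.758 mg/L.
One interval later, Cmin,ss = Cmax,ss·e^(−kτ) ≈ 14.758 × 0.4061 ≈ 5.993 mg/L.
Trough 6.0 mg/L vs MEC 1 mg/L: adequate.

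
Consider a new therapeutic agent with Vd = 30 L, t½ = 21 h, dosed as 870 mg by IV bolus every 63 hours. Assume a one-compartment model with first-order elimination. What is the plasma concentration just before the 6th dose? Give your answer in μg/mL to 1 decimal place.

4.1 μg/mL

f = (1/2)^(τ/t½) = (1/2)^(63/21) ≈ 0.1250.
C₀ = D/Vd = 870/30 ≈ 29.000 μg/mL.
Before the 6th dose, 5 doses have been given. Superposition: Cmin = C₀·(f + f² + … + f^5).
≈ 29.000 × (0.1250 + 0.0156 + 0.0020 + 0.0002 + 0.0000) ≈ 29.000 × 0.1428 ≈ 4.141 μg/mL.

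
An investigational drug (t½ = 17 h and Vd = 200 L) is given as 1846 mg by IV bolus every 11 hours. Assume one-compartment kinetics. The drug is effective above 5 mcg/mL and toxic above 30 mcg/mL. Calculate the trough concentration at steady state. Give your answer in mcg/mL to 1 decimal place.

τ/t½ = 11/17 ≈ 0.64706, so fraction remaining f = (1/2)^(11/17) ≈ 0.6386.
Single-dose peak C₀ = D/Vd = 1846/200 ≈ 9.230 mcg/mL.
Steady-state trough Cmin,ss = C₀·f/(1−f) ≈ 9.230 × 0.6386/0.3614 ≈ 16.310 mcg/mL.
Trough 16.3 mcg/mL vs MEC 5 mcg/mL: adequate.

16.3 mcg/mL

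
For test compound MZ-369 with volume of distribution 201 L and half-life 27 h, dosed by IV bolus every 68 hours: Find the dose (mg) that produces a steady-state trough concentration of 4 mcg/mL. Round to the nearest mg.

τ/t½ = 68/27 ≈ 2.5185, so f = (1/2)^(68/27) ≈ 0.174522.
Cmin,ss = (D/Vd)·f/(1−f), so D = Cmin,ss·Vd·(1−f)/f.
D = 4 × 201 × (1−f)/f ≈ 4 × 201 × 4.72994 ≈ 3802.87 mg.

3803 mg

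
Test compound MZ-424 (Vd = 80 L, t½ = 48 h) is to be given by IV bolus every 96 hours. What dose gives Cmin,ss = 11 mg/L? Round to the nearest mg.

2640 mg

τ/t½ = 96/48 ≈ 2, so f = (1/2)^(96/48) ≈ 0.250000.
Cmin,ss = (D/Vd)·f/(1−f), so D = Cmin,ss·Vd·(1−f)/f.
D = 11 × 80 × (1−f)/f ≈ 11 × 80 × 3.00000 ≈ 2640.00 mg.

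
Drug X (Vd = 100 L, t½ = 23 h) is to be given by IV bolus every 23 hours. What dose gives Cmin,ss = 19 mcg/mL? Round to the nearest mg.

τ/t½ = 23/23 ≈ 1, so f = (1/2)^(23/23) ≈ 0.500000.
Cmin,ss = (D/Vd)·f/(1−f), so D = Cmin,ss·Vd·(1−f)/f.
D = 19 × 100 × (1−f)/f ≈ 19 × 100 × 1.00000 ≈ 1900.00 mg.

1900 mg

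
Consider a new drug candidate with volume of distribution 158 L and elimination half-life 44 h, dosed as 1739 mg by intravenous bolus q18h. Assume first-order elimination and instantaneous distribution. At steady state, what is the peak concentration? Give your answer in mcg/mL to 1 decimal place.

Over one 18-h interval, 18/44 ≈ 0.40909 half-lives elapse, leaving f ≈ 0.7531 of each dose.
Accumulation ratio R = 1/(1 − f) ≈ 1/0.2469 ≈ 4.0502.
Single-dose peak C₀ = D/Vd = 1739/158 ≈ 11.006 mcg/mL.
Cmax,ss = C₀/(1 − f) ≈ 11.006/0.2469 ≈ 44.577 mcg/mL.

44.6 mcg/mL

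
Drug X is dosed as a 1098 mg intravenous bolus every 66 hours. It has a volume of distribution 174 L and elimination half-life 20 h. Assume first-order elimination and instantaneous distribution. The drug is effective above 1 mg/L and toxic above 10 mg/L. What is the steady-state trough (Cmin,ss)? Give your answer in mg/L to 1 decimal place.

0.7 mg/L

Over one 66-h interval, 66/20 ≈ 3.3 half-lives elapse, leaving f ≈ 0.1015 of each dose.
At steady state, accumulation factor R = 1/(1 − e^(−kτ)) ≈ 1.1130.
Single-dose peak C₀ = D/Vd = 1098/174 ≈ 6.310 mg/L.
Cmax,ss = C₀/(1 − f) ≈ 6.310/0.8985 ≈ 7.023 mg/L.
Steady-state trough Cmin,ss = Cmax,ss·f ≈ 7.023 × 0.1015 ≈ 0.713 mg/L.
Trough 0.7 mg/L vs MEC 1 mg/L: subtherapeutic.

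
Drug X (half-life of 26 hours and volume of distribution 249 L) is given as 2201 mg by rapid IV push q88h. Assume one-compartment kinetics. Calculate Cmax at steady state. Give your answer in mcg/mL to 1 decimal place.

9.8 mcg/mL

k = ln2/t½ = ln2/26 ≈ 0.026660 h⁻¹; fraction remaining f = e^(−kτ) = e^(−0.026660×88) ≈ 0.0957.
Accumulation ratio R = 1/(1 − f) ≈ 1/0.9043 ≈ 1.1058.
Each bolus raises the concentration by D/Vd = 2201/249 ≈ 8.839 mcg/mL.
Steady-state peak Cmax,ss = C₀·R ≈ 8.839 × 1.1058 ≈ 9.774 mcg/mL.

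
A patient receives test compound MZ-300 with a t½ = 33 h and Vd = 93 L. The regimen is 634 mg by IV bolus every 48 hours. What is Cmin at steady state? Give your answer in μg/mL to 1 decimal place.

3.9 μg/mL

Over one 48-h interval, 48/33 ≈ 1.4545 half-lives elapse, leaving f ≈ 0.3649 of each dose.
Accumulation ratio R = 1/(1 − f) ≈ 1/0.6351 ≈ 1.5746.
Each bolus raises the concentration by D/Vd = 634/93 ≈ 6.817 μg/mL.
Steady-state peak Cmax,ss = C₀·R ≈ 6.817 × 1.5746 ≈ 10.734 μg/mL.
One interval later, Cmin,ss = Cmax,ss·e^(−kτ) ≈ 10.734 × 0.3649 ≈ 3.917 μg/mL.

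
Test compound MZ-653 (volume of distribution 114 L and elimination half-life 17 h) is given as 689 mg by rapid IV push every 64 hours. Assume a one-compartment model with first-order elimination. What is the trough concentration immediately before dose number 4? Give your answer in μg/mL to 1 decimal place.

f = (1/2)^(τ/t½) = (1/2)^(64/17) ≈ 0.0736.
C₀ = D/Vd = 689/114 ≈ 6.044 μg/mL.
Before the 4th dose, 3 doses have been given. Superposition: Cmin = C₀·(f + f² + … + f^3).
≈ 6.044 × (0.0736 + 0.0054 + 0.0004) ≈ 6.044 × 0.0794 ≈ 0.480 μg/mL.

0.5 μg/mL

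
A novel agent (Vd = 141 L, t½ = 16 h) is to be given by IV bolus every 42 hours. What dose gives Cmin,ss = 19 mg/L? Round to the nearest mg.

τ/t½ = 42/16 ≈ 2.625, so f = (1/2)^(42/16) ≈ 0.162105.
Cmin,ss = (D/Vd)·f/(1−f), so D = Cmin,ss·Vd·(1−f)/f.
D = 19 × 141 × (1−f)/f ≈ 19 × 141 × 5.16884 ≈ 13847.32 mg.

13847 mg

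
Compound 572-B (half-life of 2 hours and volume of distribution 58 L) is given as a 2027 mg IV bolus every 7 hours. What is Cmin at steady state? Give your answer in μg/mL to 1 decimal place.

3.4 μg/mL

Over one 7-h interval, 7/2 ≈ 3.5 half-lives elapse, leaving f ≈ 0.0884 of each dose.
Each bolus raises the concentration by D/Vd = 2027/58 ≈ 34.948 μg/mL.
Steady-state trough Cmin,ss = C₀·f/(1−f) ≈ 34.948 × 0.0884/0.9116 ≈ 3.389 μg/mL.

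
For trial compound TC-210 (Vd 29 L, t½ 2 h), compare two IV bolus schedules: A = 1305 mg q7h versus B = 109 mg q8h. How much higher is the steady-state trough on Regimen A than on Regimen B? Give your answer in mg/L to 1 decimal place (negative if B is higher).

4.1 mg/L

Regimen A: f = (1/2)^(7/2) ≈ 0.0884; Cmin,ss = (1305/29)·f/(1−f) ≈ 4.364 mg/L.
Regimen B: f = (1/2)^(8/2) ≈ 0.0625; Cmin,ss = (109/29)·f/(1−f) ≈ 0.251 mg/L.
Difference ≈ 4.364 − 0.251 ≈ 4.113 mg/L.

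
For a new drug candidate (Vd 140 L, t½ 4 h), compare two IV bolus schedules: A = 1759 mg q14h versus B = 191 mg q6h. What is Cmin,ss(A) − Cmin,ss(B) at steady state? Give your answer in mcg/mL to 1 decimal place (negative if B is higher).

0.5 mcg/mL

Regimen A: f = (1/2)^(14/4) ≈ 0.0884; Cmin,ss = (1759/140)·f/(1−f) ≈ 1.218 mcg/mL.
Regimen B: f = (1/2)^(6/4) ≈ 0.3536; Cmin,ss = (191/140)·f/(1−f) ≈ 0.746 mcg/mL.
Difference ≈ 1.218 − 0.746 ≈ 0.472 mcg/mL.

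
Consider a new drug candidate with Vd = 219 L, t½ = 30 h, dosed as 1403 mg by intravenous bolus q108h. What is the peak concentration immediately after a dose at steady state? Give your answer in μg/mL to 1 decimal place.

7.0 μg/mL

Over one 108-h interval, 108/30 ≈ 3.6 half-lives elapse, leaving f ≈ 0.0825 of each dose.
Accumulation ratio R = 1/(1 − f) ≈ 1/0.9175 ≈ 1.0899.
Single-dose peak C₀ = D/Vd = 1403/219 ≈ 6.406 μg/mL.
Steady-state peak Cmax,ss = C₀·R ≈ 6.406 × 1.0899 ≈ 6.982 μg/mL.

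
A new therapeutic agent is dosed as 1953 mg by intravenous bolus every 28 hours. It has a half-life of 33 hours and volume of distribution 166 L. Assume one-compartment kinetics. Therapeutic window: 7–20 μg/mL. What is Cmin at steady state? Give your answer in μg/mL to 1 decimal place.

Over one 28-h interval, 28/33 ≈ 0.84848 half-lives elapse, leaving f ≈ 0.5554 of each dose.
Accumulation ratio R = 1/(1 − f) ≈ 1/0.4446 ≈ 2.2492.
Single-dose peak C₀ = D/Vd = 1953/166 ≈ 11.765 μg/mL.
Cmax,ss = C₀/(1 − f) ≈ 11.765/0.4446 ≈ 26.462 μg/mL.
Steady-state trough Cmin,ss = Cmax,ss·f ≈ 26.462 × 0.5554 ≈ 14.697 μg/mL.
Trough 14.7 μg/mL vs MEC 7 μg/mL: adequate.

14.7 μg/mL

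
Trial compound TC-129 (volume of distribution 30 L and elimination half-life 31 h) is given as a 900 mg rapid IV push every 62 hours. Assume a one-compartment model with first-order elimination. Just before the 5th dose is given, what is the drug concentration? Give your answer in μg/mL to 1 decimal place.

10.0 μg/mL

f = (1/2)^(τ/t½) = (1/2)^(62/31) ≈ 0.2500.
C₀ = D/Vd = 900/30 ≈ 30.000 μg/mL.
Before the 5th dose, 4 doses have been given. Superposition: Cmin = C₀·(f + f² + … + f^4).
≈ 30.000 × (0.2500 + 0.0625 + 0.0156 + 0.0039) ≈ 30.000 × 0.3320 ≈ 9.960 μg/mL.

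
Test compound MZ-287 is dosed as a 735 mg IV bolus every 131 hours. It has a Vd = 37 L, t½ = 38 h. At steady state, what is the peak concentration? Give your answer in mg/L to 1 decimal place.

Over one 131-h interval, 131/38 ≈ 3.4474 half-lives elapse, leaving f ≈ 0.0917 of each dose.
At steady state, accumulation factor R = 1/(1 − e^(−kτ)) ≈ 1.1010.
Single-dose peak C₀ = D/Vd = 735/37 ≈ 19.865 mg/L.
Cmax,ss = C₀/(1 − f) ≈ 19.865/0.9083 ≈ 21.871 mg/L.

21.9 mg/L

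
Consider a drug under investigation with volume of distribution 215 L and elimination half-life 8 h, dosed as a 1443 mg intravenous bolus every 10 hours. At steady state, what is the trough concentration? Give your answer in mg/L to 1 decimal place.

τ/t½ = 10/8 ≈ 1.25, so fraction remaining f = (1/2)^(10/8) ≈ 0.4204.
Accumulation ratio R = 1/(1 − f) ≈ 1/0.5796 ≈ 1.7253.
Each bolus raises the concentration by D/Vd = 1443/215 ≈ 6.712 mg/L.
Steady-state peak Cmax,ss = C₀·R ≈ 6.712 × 1.7253 ≈ 11.580 mg/L.
One interval later, Cmin,ss = Cmax,ss·e^(−kτ) ≈ 11.580 × 0.4204 ≈ 4.868 mg/L.

4.9 mg/L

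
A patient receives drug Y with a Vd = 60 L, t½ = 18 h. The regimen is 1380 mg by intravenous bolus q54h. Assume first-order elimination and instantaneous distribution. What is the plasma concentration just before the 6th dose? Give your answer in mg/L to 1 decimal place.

3.3 mg/L

f = (1/2)^(τ/t½) = (1/2)^(54/18) ≈ 0.1250.
C₀ = D/Vd = 1380/60 ≈ 23.000 mg/L.
Before the 6th dose, 5 doses have been given. Superposition: Cmin = C₀·(f + f² + … + f^5).
≈ 23.000 × (0.1250 + 0.0156 + 0.0020 + 0.0002 + 0.0000) ≈ 23.000 × 0.1428 ≈ 3.284 mg/L.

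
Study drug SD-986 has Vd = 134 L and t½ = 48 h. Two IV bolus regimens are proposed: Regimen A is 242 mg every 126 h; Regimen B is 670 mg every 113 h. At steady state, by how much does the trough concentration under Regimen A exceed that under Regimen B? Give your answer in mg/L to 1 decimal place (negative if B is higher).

Regimen A: f = (1/2)^(126/48) ≈ 0.1621; Cmin,ss = (242/134)·f/(1−f) ≈ 0.349 mg/L.
Regimen B: f = (1/2)^(113/48) ≈ 0.1956; Cmin,ss = (670/134)·f/(1−f) ≈ 1.216 mg/L.
Difference ≈ 0.349 − 1.216 ≈ -0.867 mg/L.

-0.9 mg/L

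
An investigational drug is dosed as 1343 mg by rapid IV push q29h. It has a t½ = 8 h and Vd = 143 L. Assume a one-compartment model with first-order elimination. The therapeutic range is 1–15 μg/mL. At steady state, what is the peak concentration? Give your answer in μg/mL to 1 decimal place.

Over one 29-h interval, 29/8 ≈ 3.625 half-lives elapse, leaving f ≈ 0.0811 of each dose.
At steady state, accumulation factor R = 1/(1 − e^(−kτ)) ≈ 1.0883.
Single-dose peak C₀ = D/Vd = 1343/143 ≈ 9.392 μg/mL.
Steady-state peak Cmax,ss = C₀·R ≈ 9.392 × 1.0883 ≈ 10.221 μg/mL.
Peak 10.2 μg/mL vs MTC 15 μg/mL: below toxic threshold.

10.2 μg/mL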